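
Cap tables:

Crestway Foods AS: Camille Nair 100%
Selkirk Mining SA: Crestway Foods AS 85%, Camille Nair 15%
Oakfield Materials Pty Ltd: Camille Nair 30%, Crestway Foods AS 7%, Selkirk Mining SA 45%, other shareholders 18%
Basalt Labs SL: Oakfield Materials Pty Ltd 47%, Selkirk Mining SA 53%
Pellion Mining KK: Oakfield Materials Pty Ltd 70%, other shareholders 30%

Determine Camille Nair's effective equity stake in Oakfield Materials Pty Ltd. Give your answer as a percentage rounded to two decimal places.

Camille reaches Oakfield along 4 paths.
Direct stake: 30% = 30%.
Via Crestway: 100% × 7% = 7%.
Via Crestway → Selkirk: 100% × 85% × 45% = 38.25%.
Via Selkirk: 15% × 45% = 6.75%.
Total: 30% + 7% + 38.25% + 6.75% = 82%.
Rounded: 82.00%.

82.00%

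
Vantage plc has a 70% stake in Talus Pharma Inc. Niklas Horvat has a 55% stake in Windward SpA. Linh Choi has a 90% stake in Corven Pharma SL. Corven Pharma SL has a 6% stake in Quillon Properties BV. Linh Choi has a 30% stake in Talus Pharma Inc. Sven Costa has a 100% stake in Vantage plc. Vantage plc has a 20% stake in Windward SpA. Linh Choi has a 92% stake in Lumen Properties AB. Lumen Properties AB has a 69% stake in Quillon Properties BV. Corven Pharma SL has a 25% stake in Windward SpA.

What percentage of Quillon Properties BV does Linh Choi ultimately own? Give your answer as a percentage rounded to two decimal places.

Linh reaches Quillon along 2 paths.
Via Lumen: 92% × 69% = 63.48%.
Via Corven: 90% × 6% = 5.4%.
Total: 63.48% + 5.4% = 68.88%.

68.88%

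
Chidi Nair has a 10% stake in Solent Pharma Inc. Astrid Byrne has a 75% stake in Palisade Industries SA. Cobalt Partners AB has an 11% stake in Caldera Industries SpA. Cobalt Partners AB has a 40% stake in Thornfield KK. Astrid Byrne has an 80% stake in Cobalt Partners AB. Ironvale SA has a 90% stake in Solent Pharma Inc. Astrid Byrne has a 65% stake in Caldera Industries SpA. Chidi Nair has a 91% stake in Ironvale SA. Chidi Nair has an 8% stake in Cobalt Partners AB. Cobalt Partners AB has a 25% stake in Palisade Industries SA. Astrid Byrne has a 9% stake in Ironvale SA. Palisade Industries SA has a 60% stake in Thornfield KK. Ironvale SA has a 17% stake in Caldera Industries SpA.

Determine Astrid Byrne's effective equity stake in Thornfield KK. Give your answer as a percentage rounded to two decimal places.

89.00%

Astrid reaches Thornfield along 3 paths.
Via Palisade: 75% × 60% = 45%.
Via Cobalt → Palisade: 80% × 25% × 60% = 12%.
Via Cobalt: 80% × 40% = 32%.
Total: 45% + 12% + 32% = 89%.
Rounded: 89.00%.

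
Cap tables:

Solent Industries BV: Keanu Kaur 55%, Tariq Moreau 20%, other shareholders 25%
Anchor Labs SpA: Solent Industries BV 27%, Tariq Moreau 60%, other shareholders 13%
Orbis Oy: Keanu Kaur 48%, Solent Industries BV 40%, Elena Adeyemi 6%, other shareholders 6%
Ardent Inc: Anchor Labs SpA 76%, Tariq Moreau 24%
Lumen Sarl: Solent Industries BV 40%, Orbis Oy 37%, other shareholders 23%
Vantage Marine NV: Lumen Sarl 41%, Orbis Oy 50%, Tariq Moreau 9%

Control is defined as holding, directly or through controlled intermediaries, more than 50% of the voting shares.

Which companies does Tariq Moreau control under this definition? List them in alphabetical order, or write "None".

Tariq holds 60% of Anchor, so Tariq controls Anchor.
Anchor and Tariq together hold 76% + 24% = 100% of Ardent, so Tariq controls Ardent.
No other company's threshold is met.

Anchor Labs SpA, Ardent Inc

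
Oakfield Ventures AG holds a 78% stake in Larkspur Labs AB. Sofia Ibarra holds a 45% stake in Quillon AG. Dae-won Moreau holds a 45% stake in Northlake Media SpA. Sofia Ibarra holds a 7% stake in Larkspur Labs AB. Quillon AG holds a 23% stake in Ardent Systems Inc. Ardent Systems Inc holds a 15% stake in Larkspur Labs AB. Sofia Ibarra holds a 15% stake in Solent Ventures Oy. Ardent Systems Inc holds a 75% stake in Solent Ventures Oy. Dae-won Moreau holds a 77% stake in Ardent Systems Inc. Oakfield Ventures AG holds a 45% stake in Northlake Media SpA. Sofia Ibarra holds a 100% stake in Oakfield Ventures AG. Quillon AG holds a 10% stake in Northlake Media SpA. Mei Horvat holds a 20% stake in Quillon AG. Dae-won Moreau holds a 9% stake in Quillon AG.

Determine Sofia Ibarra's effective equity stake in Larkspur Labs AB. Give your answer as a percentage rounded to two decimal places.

86.55%

Sofia reaches Larkspur along 3 paths.
Direct stake: 7% = 7%.
Via Oakfield: 100% × 78% = 78%.
Via Quillon → Ardent: 45% × 23% × 15% = 1.5525%.
Total: 7% + 78% + 1.5525% = 86.5525%.
Rounded: 86.55%.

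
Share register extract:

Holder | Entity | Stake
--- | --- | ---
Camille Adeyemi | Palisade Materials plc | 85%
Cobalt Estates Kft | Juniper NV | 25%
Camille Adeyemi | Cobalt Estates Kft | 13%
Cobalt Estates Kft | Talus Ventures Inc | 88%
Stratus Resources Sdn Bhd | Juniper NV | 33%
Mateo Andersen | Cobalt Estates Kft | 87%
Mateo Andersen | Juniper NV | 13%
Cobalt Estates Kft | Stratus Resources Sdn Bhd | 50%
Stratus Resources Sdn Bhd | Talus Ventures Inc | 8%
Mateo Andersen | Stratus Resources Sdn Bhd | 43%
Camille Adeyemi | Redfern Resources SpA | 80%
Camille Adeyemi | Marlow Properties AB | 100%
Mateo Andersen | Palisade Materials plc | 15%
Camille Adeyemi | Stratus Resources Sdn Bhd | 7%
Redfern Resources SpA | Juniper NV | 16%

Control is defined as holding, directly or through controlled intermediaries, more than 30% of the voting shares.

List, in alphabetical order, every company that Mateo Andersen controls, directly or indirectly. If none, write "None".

Mateo holds 87% of Cobalt, so Mateo controls Cobalt.
Cobalt and Mateo together hold 50% + 43% = 93% of Stratus, so Mateo controls Stratus.
Stratus and Cobalt together hold 8% + 88% = 96% of Talus, so Mateo controls Talus.
Mateo and Stratus and Cobalt together hold 13% + 33% + 25% = 71% of Juniper, so Mateo controls Juniper.
No other company's threshold is met.

Cobalt Estates Kft, Juniper NV, Stratus Resources Sdn Bhd, Talus Ventures Inc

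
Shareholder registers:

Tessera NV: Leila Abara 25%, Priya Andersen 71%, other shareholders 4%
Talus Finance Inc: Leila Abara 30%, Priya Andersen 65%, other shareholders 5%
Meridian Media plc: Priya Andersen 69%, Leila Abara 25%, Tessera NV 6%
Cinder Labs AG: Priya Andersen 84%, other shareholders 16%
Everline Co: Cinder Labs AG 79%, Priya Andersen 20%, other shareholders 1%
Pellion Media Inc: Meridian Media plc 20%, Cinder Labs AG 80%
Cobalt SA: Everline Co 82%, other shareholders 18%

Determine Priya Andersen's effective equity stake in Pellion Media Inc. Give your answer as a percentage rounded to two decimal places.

Priya reaches Pellion along 3 paths.
Via Meridian: 69% × 20% = 13.8%.
Via Tessera → Meridian: 71% × 6% × 20% = 0.852%.
Via Cinder: 84% × 80% = 67.2%.
Total: 13.8% + 0.852% + 67.2% = 81.852%.
Rounded: 81.85%.

81.85%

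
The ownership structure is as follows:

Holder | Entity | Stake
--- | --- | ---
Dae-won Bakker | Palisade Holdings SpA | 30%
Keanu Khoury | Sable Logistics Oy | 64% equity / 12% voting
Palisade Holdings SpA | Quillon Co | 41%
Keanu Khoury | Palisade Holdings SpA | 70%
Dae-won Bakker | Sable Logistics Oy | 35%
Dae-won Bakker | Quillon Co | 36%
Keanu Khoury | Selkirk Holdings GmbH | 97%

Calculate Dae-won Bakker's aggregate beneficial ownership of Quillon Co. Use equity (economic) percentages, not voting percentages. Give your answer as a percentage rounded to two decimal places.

Dae-won reaches Quillon along 2 paths.
Direct stake: 36% = 36%.
Via Palisade: 30% × 41% = 12.3%.
Total: 36% + 12.3% = 48.3%.
Rounded: 48.30%.

48.30%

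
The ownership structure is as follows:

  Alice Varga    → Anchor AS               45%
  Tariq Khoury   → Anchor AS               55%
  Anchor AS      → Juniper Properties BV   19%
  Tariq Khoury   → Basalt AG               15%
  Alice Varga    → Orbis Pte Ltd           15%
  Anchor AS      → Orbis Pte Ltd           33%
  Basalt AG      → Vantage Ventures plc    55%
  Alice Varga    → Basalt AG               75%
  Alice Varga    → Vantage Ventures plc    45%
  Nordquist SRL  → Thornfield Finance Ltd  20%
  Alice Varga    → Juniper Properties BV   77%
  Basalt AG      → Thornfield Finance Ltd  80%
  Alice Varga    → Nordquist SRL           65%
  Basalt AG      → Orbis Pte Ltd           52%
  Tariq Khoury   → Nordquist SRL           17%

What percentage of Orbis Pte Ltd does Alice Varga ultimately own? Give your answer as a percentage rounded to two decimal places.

68.85%

Alice reaches Orbis along 3 paths.
Via Anchor: 45% × 33% = 14.85%.
Via Basalt: 75% × 52% = 39%.
Direct stake: 15% = 15%.
Total: 14.85% + 39% + 15% = 68.85%.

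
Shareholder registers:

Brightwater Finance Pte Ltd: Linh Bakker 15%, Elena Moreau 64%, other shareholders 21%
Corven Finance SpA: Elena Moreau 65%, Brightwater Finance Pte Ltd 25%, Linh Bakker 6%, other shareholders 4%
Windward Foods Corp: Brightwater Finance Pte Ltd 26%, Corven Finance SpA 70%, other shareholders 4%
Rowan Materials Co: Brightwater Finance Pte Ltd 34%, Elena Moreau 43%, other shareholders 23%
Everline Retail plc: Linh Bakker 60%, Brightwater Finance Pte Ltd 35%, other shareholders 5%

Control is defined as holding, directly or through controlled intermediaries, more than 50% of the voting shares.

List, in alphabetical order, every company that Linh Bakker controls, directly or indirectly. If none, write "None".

Linh holds 60% of Everline, so Linh controls Everline.
No other company's threshold is met.

Everline Retail plc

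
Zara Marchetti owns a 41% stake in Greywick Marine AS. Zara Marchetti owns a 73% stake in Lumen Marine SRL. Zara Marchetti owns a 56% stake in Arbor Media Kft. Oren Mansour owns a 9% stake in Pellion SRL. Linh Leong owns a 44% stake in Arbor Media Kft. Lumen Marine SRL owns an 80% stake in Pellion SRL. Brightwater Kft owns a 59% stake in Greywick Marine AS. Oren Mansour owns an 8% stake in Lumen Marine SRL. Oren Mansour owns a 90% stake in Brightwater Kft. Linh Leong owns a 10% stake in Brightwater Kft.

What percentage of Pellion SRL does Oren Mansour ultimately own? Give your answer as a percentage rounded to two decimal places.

Oren reaches Pellion along 2 paths.
Via Lumen: 8% × 80% = 6.4%.
Direct stake: 9% = 9%.
Total: 6.4% + 9% = 15.4%.
Rounded: 15.40%.

15.40%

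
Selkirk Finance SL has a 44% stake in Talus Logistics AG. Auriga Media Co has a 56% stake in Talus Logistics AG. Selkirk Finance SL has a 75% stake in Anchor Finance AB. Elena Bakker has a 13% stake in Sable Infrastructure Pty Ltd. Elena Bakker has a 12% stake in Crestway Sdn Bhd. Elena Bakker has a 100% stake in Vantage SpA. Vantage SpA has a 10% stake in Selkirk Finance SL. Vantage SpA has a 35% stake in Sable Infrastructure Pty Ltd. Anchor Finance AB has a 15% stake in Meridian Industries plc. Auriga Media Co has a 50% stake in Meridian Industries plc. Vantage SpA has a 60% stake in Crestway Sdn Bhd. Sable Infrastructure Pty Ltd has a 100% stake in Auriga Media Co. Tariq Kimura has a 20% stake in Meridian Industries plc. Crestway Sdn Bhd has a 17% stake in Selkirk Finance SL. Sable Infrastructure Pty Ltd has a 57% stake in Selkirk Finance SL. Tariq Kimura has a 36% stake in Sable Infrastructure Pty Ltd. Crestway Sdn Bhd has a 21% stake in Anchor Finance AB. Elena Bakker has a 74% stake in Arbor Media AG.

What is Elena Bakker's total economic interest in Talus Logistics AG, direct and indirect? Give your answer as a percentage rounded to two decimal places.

48.70%

Elena reaches Talus along 7 paths.
Via Vantage → Selkirk: 100% × 10% × 44% = 4.4%.
Via Vantage → Crestway → Selkirk: 100% × 60% × 17% × 44% = 4.488%.
Via Crestway → Selkirk: 12% × 17% × 44% = 0.8976%.
Via Sable → Selkirk: 13% × 57% × 44% = 3.2604%.
Via Vantage → Sable → Selkirk: 100% × 35% × 57% × 44% = 8.778%.
Via Sable → Auriga: 13% × 100% × 56% = 7.28%.
Via Vantage → Sable → Auriga: 100% × 35% × 100% × 56% = 19.6%.
Total: 4.4% + 4.488% + 0.8976% + 3.2604% + 8.778% + 7.28% + 19.6% = 48.704%.
Rounded: 48.70%.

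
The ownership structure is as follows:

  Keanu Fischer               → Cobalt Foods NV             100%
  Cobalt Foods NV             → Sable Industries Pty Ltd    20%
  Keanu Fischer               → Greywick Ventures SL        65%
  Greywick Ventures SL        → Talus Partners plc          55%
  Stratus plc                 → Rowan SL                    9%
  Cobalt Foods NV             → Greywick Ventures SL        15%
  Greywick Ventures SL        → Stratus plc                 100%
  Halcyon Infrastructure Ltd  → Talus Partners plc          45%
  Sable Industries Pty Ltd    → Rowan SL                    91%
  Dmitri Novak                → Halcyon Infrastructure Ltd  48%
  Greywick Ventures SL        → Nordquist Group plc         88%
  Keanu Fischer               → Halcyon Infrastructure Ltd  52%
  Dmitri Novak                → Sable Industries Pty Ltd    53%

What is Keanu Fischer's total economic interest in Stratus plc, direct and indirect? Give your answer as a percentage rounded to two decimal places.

80.00%

Keanu reaches Stratus along 2 paths.
Via Greywick: 65% × 100% = 65%.
Via Cobalt → Greywick: 100% × 15% × 100% = 15%.
Total: 65% + 15% = 80%.
Rounded: 80.00%.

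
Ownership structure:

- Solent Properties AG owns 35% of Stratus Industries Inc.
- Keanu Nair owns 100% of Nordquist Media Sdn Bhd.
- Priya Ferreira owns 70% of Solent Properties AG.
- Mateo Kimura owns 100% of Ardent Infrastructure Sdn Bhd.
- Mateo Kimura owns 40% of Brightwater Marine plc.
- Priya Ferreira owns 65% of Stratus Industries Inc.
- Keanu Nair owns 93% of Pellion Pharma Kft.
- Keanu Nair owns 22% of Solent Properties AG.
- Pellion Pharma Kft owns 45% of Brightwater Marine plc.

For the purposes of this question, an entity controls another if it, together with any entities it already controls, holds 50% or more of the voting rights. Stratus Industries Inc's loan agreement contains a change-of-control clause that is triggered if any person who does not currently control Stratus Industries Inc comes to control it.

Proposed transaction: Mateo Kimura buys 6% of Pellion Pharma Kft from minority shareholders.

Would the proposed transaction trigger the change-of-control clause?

The purchase changes only Mateo's holdings, so Mateo is the only person who could newly come to control Stratus.
Mateo holds 100% of Ardent, so Mateo controls Ardent.
Neither Mateo nor any entity Mateo controls holds any voting interest in Stratus.
So before the transaction, Mateo does not control Stratus.
After the purchase, Mateo holds 6% of Pellion directly.
Mateo's side now holds 6% of Pellion, not ≥ 50%, so Mateo still does not control Pellion.
After the transaction, neither Mateo nor any entity Mateo controls holds a voting interest in Stratus, so Mateo still does not control it.
No new person acquires control, so the clause is not triggered.

No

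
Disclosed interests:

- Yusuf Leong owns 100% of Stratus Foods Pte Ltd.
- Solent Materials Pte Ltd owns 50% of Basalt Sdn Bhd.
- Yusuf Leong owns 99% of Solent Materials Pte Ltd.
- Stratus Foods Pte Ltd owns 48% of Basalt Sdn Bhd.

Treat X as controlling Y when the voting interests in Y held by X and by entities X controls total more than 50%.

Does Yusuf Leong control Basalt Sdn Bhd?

Yusuf holds 100% of Stratus, so Yusuf controls Stratus.
Yusuf holds 99% of Solent, so Yusuf controls Solent.
Solent and Stratus together hold 50% + 48% = 98% of Basalt, so Yusuf controls Basalt.

Yes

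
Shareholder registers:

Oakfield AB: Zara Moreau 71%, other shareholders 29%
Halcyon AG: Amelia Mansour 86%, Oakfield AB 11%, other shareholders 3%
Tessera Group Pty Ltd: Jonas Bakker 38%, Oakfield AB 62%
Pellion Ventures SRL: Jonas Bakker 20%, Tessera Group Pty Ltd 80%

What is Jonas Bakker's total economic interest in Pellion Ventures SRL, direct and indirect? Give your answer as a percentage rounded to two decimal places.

Jonas reaches Pellion along 2 paths.
Direct stake: 20% = 20%.
Via Tessera: 38% × 80% = 30.4%.
Total: 20% + 30.4% = 50.4%.
Rounded: 50.40%.

50.40%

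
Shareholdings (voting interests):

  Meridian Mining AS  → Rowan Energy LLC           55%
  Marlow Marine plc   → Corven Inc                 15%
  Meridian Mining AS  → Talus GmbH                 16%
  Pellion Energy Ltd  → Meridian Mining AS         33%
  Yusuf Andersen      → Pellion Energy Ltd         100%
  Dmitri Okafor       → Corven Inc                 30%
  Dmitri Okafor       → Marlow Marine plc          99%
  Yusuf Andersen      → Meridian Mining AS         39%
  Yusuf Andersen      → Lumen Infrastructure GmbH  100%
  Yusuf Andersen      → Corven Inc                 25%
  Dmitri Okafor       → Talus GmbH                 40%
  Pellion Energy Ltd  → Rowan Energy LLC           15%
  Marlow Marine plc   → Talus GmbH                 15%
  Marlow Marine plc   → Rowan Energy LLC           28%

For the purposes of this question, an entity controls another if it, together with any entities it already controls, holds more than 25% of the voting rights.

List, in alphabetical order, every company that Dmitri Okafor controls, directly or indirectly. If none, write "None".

Corven Inc, Marlow Marine plc, Rowan Energy LLC, Talus GmbH

Dmitri holds 99% of Marlow, so Dmitri controls Marlow.
Dmitri and Marlow together hold 30% + 15% = 45% of Corven, so Dmitri controls Corven.
Dmitri and Marlow together hold 40% + 15% = 55% of Talus, so Dmitri controls Talus.
Marlow holds 28% of Rowan, so Dmitri controls Rowan.
No other company's threshold is met.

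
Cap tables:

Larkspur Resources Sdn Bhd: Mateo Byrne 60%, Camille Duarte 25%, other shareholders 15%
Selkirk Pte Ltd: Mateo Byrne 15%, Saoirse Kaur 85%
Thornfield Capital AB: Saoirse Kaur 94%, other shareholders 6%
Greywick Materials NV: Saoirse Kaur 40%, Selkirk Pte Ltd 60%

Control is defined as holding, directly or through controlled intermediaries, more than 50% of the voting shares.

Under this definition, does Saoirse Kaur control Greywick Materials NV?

Saoirse holds 85% of Selkirk, so Saoirse controls Selkirk.
Saoirse and Selkirk together hold 40% + 60% = 100% of Greywick, so Saoirse controls Greywick.

Yes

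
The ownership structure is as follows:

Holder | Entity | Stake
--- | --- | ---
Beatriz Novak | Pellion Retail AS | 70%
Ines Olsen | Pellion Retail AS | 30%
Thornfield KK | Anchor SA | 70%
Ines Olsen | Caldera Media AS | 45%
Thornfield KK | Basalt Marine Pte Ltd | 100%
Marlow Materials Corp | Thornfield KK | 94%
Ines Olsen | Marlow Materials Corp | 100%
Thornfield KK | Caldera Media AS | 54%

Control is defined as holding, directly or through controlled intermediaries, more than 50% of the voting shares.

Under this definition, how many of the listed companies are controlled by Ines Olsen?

5

Ines holds 100% of Marlow, so Ines controls Marlow.
Marlow holds 94% of Thornfield, so Ines controls Thornfield.
Thornfield holds 70% of Anchor, so Ines controls Anchor.
Thornfield holds 100% of Basalt, so Ines controls Basalt.
Thornfield and Ines together hold 54% + 45% = 99% of Caldera, so Ines controls Caldera.
No other company's threshold is met.
Ines controls 5 companies.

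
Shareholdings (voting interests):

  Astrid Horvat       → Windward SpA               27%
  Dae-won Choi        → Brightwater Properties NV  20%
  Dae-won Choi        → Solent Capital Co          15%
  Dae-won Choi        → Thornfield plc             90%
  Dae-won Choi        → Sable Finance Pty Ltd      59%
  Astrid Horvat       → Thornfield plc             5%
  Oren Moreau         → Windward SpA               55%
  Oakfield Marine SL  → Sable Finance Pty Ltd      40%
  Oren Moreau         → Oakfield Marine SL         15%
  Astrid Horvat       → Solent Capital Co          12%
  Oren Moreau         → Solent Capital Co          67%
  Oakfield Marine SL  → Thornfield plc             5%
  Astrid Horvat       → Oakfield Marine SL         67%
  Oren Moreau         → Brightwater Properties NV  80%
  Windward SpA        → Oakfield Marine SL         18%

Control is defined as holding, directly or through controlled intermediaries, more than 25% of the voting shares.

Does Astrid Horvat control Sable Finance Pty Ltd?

Astrid holds 27% of Windward, so Astrid controls Windward.
Astrid and Windward together hold 67% + 18% = 85% of Oakfield, so Astrid controls Oakfield.
Oakfield holds 40% of Sable, so Astrid controls Sable.

Yes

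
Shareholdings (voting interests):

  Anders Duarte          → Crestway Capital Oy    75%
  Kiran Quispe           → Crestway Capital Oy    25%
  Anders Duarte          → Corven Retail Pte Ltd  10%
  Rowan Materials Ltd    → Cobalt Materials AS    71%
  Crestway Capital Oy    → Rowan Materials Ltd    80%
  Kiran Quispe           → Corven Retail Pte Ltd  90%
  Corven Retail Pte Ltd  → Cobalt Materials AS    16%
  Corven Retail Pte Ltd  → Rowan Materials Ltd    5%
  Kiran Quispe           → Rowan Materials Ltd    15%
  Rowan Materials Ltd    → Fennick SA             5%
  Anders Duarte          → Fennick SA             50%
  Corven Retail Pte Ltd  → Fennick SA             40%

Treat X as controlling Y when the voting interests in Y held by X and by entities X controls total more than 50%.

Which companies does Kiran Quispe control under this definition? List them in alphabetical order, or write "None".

Corven Retail Pte Ltd

Kiran holds 90% of Corven, so Kiran controls Corven.
No other company's threshold is met.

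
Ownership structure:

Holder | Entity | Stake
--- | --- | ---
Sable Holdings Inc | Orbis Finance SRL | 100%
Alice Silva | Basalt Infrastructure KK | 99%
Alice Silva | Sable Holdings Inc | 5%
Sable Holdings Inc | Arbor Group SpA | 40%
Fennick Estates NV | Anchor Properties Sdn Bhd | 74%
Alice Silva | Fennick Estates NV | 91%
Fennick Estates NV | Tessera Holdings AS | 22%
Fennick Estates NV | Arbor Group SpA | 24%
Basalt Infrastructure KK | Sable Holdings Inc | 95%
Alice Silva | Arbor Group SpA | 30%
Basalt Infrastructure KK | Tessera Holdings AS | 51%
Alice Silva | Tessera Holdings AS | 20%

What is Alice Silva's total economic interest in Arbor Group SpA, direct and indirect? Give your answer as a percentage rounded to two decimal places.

91.46%

Alice reaches Arbor along 4 paths.
Via Fennick: 91% × 24% = 21.84%.
Direct stake: 30% = 30%.
Via Sable: 5% × 40% = 2%.
Via Basalt → Sable: 99% × 95% × 40% = 37.62%.
Total: 21.84% + 30% + 2% + 37.62% = 91.46%.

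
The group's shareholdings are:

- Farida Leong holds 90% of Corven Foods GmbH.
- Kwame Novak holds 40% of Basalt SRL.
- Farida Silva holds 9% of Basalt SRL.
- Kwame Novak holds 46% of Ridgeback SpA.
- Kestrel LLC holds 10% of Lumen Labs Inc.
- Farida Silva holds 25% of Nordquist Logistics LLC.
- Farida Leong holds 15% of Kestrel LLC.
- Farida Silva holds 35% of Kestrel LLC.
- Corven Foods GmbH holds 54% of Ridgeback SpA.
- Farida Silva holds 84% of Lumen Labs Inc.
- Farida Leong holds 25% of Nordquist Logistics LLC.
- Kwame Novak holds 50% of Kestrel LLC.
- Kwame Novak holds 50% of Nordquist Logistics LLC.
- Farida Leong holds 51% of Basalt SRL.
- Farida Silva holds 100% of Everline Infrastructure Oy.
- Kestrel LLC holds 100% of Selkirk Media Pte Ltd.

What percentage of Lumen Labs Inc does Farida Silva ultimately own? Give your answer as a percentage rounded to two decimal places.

87.50%

Farida Silva reaches Lumen along 2 paths.
Via Kestrel: 35% × 10% = 3.5%.
Direct stake: 84% = 84%.
Total: 3.5% + 84% = 87.5%.
Rounded: 87.50%.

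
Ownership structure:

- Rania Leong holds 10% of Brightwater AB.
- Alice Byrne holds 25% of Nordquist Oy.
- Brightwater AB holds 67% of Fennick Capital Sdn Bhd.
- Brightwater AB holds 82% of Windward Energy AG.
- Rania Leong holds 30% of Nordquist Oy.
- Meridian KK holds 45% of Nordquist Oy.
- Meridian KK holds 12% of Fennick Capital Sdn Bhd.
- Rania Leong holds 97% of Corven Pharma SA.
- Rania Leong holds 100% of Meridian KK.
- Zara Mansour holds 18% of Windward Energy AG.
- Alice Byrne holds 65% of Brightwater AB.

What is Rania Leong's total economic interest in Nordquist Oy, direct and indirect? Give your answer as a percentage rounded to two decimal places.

75.00%

Rania reaches Nordquist along 2 paths.
Via Meridian: 100% × 45% = 45%.
Direct stake: 30% = 30%.
Total: 45% + 30% = 75%.
Rounded: 75.00%.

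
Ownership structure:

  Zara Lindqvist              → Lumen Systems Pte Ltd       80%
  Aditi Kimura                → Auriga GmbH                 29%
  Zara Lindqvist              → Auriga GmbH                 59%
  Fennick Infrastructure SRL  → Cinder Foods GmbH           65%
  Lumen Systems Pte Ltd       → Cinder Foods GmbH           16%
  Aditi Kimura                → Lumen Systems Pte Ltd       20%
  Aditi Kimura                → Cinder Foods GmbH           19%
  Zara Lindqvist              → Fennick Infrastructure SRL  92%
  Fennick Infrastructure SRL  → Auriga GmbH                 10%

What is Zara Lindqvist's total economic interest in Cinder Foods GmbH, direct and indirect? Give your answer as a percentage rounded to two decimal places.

72.60%

Zara reaches Cinder along 2 paths.
Via Fennick: 92% × 65% = 59.8%.
Via Lumen: 80% × 16% = 12.8%.
Total: 59.8% + 12.8% = 72.6%.
Rounded: 72.60%.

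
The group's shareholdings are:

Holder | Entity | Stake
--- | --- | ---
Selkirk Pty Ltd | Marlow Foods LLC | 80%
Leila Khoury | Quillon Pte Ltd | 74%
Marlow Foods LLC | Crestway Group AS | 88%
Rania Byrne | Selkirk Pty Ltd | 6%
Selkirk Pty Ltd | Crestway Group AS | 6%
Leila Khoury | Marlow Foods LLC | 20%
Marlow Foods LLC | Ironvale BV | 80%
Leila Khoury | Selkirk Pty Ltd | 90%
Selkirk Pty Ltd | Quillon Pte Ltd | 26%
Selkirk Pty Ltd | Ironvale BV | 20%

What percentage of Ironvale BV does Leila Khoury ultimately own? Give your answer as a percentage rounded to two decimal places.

91.60%

Leila reaches Ironvale along 3 paths.
Via Selkirk: 90% × 20% = 18%.
Via Selkirk → Marlow: 90% × 80% × 80% = 57.6%.
Via Marlow: 20% × 80% = 16%.
Total: 18% + 57.6% + 16% = 91.6%.
Rounded: 91.60%.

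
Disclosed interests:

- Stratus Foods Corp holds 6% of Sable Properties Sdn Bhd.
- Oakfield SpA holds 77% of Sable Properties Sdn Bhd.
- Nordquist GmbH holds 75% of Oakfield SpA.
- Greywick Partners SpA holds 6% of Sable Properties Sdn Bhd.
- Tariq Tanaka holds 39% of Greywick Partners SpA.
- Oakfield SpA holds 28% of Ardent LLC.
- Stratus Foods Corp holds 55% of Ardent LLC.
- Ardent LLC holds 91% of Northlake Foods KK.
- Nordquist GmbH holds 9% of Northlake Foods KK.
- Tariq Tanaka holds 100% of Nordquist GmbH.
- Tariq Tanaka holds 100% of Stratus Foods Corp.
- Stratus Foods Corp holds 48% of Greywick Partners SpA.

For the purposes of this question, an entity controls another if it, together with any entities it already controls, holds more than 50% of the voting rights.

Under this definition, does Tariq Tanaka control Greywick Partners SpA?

Yes

Tariq holds 100% of Stratus, so Tariq controls Stratus.
Stratus and Tariq together hold 48% + 39% = 87% of Greywick, so Tariq controls Greywick.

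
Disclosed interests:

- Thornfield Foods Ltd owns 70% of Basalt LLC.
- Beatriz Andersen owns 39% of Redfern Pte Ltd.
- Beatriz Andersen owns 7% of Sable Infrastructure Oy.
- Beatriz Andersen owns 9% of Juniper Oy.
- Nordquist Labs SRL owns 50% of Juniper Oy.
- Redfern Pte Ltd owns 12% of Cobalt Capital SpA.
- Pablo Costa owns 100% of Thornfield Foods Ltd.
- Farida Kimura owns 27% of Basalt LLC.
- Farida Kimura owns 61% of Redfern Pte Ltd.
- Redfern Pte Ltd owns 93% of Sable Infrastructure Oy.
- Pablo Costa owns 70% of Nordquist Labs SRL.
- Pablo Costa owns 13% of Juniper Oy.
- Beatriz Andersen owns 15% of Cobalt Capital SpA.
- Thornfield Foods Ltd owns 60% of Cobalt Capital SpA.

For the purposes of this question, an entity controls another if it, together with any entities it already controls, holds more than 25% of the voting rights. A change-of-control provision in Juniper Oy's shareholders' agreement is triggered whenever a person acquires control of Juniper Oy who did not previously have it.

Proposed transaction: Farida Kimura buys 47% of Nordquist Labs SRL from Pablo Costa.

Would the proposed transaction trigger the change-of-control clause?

The purchase adds only to Farida's holdings (Pablo's stake shrinks), so Farida is the only person who could newly come to control Juniper.
Farida holds 61% of Redfern, so Farida controls Redfern.
Redfern holds 93% of Sable, so Farida controls Sable.
Farida holds 27% of Basalt, so Farida controls Basalt.
Neither Farida nor any entity Farida controls holds any voting interest in Juniper.
So before the transaction, Farida does not control Juniper.
After the purchase, Farida holds 47% of Nordquist directly, and Pablo's stake falls to 23%.
Farida holds 47% of Nordquist, so Farida controls Nordquist.
Nordquist holds 50% of Juniper, so Farida controls Juniper.
Farida did not control Juniper before and does after, so the clause is triggered.

Yes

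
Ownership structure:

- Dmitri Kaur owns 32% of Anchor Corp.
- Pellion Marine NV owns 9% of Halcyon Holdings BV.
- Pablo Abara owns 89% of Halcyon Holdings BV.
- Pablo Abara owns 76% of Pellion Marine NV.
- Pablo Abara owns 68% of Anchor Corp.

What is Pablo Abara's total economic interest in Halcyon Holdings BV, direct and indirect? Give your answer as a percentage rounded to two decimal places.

95.84%

Pablo reaches Halcyon along 2 paths.
Direct stake: 89% = 89%.
Via Pellion: 76% × 9% = 6.84%.
Total: 89% + 6.84% = 95.84%.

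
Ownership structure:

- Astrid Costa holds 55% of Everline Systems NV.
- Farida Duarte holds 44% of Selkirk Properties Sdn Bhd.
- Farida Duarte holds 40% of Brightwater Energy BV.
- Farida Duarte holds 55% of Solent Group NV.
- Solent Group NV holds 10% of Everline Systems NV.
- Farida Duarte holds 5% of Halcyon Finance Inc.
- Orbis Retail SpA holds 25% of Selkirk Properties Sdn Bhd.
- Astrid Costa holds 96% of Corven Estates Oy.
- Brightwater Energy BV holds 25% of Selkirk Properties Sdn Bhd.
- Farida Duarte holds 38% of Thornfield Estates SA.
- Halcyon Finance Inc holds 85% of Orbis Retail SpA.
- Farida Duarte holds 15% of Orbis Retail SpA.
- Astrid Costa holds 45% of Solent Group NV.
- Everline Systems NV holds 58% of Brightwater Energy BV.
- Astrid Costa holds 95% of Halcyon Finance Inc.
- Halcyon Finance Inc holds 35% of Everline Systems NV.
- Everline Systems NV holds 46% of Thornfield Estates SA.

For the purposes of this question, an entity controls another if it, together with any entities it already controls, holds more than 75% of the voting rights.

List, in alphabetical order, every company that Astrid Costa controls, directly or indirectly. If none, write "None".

Astrid holds 95% of Halcyon, so Astrid controls Halcyon.
Astrid and Halcyon together hold 55% + 35% = 90% of Everline, so Astrid controls Everline.
Halcyon holds 85% of Orbis, so Astrid controls Orbis.
Astrid holds 96% of Corven, so Astrid controls Corven.
No other company's threshold is met.

Corven Estates Oy, Everline Systems NV, Halcyon Finance Inc, Orbis Retail SpA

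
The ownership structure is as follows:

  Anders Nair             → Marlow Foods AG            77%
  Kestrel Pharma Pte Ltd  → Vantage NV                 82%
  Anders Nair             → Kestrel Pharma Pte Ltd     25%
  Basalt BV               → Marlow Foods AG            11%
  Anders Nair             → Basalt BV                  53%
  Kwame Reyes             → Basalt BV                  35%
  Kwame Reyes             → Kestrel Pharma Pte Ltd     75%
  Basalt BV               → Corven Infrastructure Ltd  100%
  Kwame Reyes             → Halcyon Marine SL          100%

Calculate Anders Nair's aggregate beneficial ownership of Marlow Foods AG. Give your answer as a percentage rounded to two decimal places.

Anders reaches Marlow along 2 paths.
Direct stake: 77% = 77%.
Via Basalt: 53% × 11% = 5.83%.
Total: 77% + 5.83% = 82.83%.

82.83%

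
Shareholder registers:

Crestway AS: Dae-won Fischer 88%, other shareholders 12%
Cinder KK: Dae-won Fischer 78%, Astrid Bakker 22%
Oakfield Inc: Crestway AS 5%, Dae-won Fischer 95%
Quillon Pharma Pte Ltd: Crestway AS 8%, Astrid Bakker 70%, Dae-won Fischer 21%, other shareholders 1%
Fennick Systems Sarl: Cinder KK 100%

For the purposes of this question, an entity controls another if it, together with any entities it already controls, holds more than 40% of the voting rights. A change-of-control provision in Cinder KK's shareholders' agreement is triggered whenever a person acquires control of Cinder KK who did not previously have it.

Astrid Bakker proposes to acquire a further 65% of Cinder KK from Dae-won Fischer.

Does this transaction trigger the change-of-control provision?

The purchase adds only to Astrid's holdings (Dae-won's stake shrinks), so Astrid is the only person who could newly come to control Cinder.
Astrid holds 70% of Quillon, so Astrid controls Quillon.
In Cinder, Astrid's side holds only 22%, not > 40%.
So before the transaction, Astrid does not control Cinder.
After the purchase, Astrid's direct stake in Cinder rises to 22% + 65% = 87%, and Dae-won's stake falls to 13%.
Astrid holds 87% of Cinder, so Astrid controls Cinder.
Astrid did not control Cinder before and does after, so the clause is triggered.

Yes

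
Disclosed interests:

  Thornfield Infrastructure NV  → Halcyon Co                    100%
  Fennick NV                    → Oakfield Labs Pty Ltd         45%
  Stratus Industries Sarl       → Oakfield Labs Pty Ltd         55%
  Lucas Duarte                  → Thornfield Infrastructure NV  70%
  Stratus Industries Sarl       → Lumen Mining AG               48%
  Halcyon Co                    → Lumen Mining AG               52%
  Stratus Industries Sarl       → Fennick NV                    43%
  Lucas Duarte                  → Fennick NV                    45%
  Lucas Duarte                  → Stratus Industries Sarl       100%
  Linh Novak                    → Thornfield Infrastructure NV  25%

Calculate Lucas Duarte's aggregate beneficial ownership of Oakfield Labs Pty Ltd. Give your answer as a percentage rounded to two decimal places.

Lucas reaches Oakfield along 3 paths.
Via Stratus → Fennick: 100% × 43% × 45% = 19.35%.
Via Fennick: 45% × 45% = 20.25%.
Via Stratus: 100% × 55% = 55%.
Total: 19.35% + 20.25% + 55% = 94.6%.
Rounded: 94.60%.

94.60%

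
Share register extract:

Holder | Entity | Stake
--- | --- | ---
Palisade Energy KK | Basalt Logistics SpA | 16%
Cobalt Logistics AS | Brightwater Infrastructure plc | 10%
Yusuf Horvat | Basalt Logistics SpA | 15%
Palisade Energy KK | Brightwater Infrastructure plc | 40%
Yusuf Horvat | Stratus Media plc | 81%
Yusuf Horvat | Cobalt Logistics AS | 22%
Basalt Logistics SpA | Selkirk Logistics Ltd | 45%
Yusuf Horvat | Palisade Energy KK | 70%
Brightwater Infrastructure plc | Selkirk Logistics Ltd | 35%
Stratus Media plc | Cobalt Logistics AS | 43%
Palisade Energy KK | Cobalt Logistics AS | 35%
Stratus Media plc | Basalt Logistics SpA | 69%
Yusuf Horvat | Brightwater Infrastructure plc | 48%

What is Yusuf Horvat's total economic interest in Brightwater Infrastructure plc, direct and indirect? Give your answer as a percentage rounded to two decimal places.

84.13%

Yusuf reaches Brightwater along 5 paths.
Via Cobalt: 22% × 10% = 2.2%.
Via Stratus → Cobalt: 81% × 43% × 10% = 3.483%.
Via Palisade → Cobalt: 70% × 35% × 10% = 2.45%.
Direct stake: 48% = 48%.
Via Palisade: 70% × 40% = 28%.
Total: 2.2% + 3.483% + 2.45% + 48% + 28% = 84.133%.
Rounded: 84.13%.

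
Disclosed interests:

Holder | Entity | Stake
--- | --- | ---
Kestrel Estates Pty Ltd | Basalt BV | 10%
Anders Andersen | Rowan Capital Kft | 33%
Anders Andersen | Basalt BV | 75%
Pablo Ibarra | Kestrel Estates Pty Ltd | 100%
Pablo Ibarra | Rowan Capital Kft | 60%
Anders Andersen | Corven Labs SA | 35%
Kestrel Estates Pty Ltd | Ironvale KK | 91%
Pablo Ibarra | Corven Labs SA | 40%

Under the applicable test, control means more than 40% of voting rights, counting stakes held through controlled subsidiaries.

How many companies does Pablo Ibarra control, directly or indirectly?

3

Pablo holds 60% of Rowan, so Pablo controls Rowan.
Pablo holds 100% of Kestrel, so Pablo controls Kestrel.
Kestrel holds 91% of Ironvale, so Pablo controls Ironvale.
No other company's threshold is met.
Pablo controls 3 companies.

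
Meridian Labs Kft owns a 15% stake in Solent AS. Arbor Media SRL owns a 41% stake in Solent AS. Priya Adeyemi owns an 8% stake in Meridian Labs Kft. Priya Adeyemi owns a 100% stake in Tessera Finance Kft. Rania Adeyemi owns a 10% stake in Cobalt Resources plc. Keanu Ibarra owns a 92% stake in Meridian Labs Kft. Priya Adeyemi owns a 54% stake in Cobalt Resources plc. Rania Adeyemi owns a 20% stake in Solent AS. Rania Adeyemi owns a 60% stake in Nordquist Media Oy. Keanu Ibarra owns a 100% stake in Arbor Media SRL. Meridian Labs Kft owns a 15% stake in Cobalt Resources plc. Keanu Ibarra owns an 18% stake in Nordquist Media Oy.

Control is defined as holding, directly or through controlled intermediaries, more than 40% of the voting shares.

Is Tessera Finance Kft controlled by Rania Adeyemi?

Rania holds 60% of Nordquist, so Rania controls Nordquist.
Neither Rania nor any entity Rania controls holds any voting interest in Tessera.
So Rania does not control Tessera.

No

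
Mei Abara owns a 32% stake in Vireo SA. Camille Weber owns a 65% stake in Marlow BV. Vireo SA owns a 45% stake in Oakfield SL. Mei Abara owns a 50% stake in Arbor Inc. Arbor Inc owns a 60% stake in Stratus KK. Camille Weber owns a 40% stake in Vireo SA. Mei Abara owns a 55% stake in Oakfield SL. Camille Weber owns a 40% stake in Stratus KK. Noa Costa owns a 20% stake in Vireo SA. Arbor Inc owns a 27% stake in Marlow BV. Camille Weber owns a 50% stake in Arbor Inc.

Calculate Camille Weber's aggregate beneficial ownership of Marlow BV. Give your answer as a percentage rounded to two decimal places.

Camille reaches Marlow along 2 paths.
Via Arbor: 50% × 27% = 13.5%.
Direct stake: 65% = 65%.
Total: 13.5% + 65% = 78.5%.
Rounded: 78.50%.

78.50%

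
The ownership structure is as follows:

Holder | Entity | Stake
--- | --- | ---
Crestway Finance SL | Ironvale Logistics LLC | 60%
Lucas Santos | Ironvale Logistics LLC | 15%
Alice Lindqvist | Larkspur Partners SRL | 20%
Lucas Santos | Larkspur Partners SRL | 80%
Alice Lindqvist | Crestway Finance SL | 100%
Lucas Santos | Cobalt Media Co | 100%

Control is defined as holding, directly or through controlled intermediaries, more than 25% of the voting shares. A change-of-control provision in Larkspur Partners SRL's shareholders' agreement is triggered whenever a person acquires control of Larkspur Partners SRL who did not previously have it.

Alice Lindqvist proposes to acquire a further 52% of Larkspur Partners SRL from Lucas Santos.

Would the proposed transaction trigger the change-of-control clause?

Yes

The purchase adds only to Alice's holdings (Lucas's stake shrinks), so Alice is the only person who could newly come to control Larkspur.
Alice holds 100% of Crestway, so Alice controls Crestway.
Crestway holds 60% of Ironvale, so Alice controls Ironvale.
In Larkspur, Alice's side holds only 20%, not > 25%.
So before the transaction, Alice does not control Larkspur.
After the purchase, Alice's direct stake in Larkspur rises to 20% + 52% = 72%, and Lucas's stake falls to 28%.
Alice holds 72% of Larkspur, so Alice controls Larkspur.
Alice did not control Larkspur before and does after, so the clause is triggered.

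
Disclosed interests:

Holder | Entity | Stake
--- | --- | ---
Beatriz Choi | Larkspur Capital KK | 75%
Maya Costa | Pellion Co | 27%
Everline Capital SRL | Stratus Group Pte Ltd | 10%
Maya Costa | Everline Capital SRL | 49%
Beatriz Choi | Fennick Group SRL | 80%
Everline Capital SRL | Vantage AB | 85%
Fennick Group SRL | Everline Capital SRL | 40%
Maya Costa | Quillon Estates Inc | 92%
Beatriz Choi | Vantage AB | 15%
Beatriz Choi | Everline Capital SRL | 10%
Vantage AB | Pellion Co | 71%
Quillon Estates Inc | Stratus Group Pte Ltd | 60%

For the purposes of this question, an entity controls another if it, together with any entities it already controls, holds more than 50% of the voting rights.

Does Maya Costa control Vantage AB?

No

Maya holds 92% of Quillon, so Maya controls Quillon.
Quillon holds 60% of Stratus, so Maya controls Stratus.
Neither Maya nor any entity Maya controls holds any voting interest in Vantage.
So Maya does not control Vantage.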